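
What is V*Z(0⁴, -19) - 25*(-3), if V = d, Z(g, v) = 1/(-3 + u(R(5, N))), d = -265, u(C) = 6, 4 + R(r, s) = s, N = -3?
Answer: -40/3 ≈ -13.333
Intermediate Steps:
R(r, s) = -4 + s
Z(g, v) = ⅓ (Z(g, v) = 1/(-3 + 6) = 1/3 = ⅓)
V = -265
V*Z(0⁴, -19) - 25*(-3) = -265*⅓ - 25*(-3) = -265/3 + 75 = -40/3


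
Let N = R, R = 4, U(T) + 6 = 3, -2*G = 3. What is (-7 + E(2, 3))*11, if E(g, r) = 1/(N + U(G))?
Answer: -66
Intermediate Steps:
G = -3/2 (G = -½*3 = -3/2 ≈ -1.5000)
U(T) = -3 (U(T) = -6 + 3 = -3)
N = 4
E(g, r) = 1 (E(g, r) = 1/(4 - 3) = 1/1 = 1)
(-7 + E(2, 3))*11 = (-7 + 1)*11 = -6*11 = -66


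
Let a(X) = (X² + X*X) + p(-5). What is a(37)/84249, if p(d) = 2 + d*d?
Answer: 2765/84249 ≈ 0.032819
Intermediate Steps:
p(d) = 2 + d²
a(X) = 27 + 2*X² (a(X) = (X² + X*X) + (2 + (-5)²) = (X² + X²) + (2 + 25) = 2*X² + 27 = 27 + 2*X²)
a(37)/84249 = (27 + 2*37²)/84249 = (27 + 2*1369)*(1/84249) = (27 + 2738)*(1/84249) = 2765*(1/84249) = 2765/84249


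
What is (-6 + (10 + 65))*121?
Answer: 8349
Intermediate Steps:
(-6 + (10 + 65))*121 = (-6 + 75)*121 = 69*121 = 8349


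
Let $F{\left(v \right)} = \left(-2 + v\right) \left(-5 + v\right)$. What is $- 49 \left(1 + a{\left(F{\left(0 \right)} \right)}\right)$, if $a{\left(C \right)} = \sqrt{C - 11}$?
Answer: $-49 - 49 i \approx -49.0 - 49.0 i$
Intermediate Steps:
$F{\left(v \right)} = \left(-5 + v\right) \left(-2 + v\right)$
$a{\left(C \right)} = \sqrt{-11 + C}$
$- 49 \left(1 + a{\left(F{\left(0 \right)} \right)}\right) = - 49 \left(1 + \sqrt{-11 + \left(10 + 0^{2} - 0\right)}\right) = - 49 \left(1 + \sqrt{-11 + \left(10 + 0 + 0\right)}\right) = - 49 \left(1 + \sqrt{-11 + 10}\right) = - 49 \left(1 + \sqrt{-1}\right) = - 49 \left(1 + i\right) = -49 - 49 i$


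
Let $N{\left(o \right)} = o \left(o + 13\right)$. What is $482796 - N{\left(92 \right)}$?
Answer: $473136$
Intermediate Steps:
$N{\left(o \right)} = o \left(13 + o\right)$
$482796 - N{\left(92 \right)} = 482796 - 92 \left(13 + 92\right) = 482796 - 92 \cdot 105 = 482796 - 9660 = 473136$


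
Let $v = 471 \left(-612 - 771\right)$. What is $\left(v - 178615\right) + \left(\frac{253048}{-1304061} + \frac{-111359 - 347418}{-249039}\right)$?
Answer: $- \frac{89851520722192169}{108254015793} \approx -8.3001 \cdot 10^{5}$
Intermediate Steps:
$v = -651393$ ($v = 471 \left(-1383\right) = -651393$)
$\left(v - 178615\right) + \left(\frac{253048}{-1304061} + \frac{-111359 - 347418}{-249039}\right) = \left(-651393 - 178615\right) + \left(\frac{253048}{-1304061} + \frac{-111359 - 347418}{-249039}\right) = -830008 + \left(253048 \left(- \frac{1}{1304061}\right) - - \frac{458777}{249039}\right) = -830008 + \left(- \frac{253048}{1304061} + \frac{458777}{249039}\right) = -830008 + \frac{178418124175}{108254015793} = - \frac{89851520722192169}{108254015793}$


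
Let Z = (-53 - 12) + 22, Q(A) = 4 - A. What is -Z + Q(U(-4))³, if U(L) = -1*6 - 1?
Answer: 1374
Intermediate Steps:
U(L) = -7 (U(L) = -6 - 1 = -7)
Z = -43 (Z = -65 + 22 = -43)
-Z + Q(U(-4))³ = -1*(-43) + (4 - 1*(-7))³ = 43 + (4 + 7)³ = 43 + 11³ = 43 + 1331 = 1374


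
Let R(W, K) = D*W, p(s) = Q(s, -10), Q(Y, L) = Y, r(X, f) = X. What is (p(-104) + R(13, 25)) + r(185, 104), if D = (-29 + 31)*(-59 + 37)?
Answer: -491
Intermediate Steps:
D = -44 (D = 2*(-22) = -44)
p(s) = s
R(W, K) = -44*W
(p(-104) + R(13, 25)) + r(185, 104) = (-104 - 44*13) + 185 = (-104 - 572) + 185 = -676 + 185 = -491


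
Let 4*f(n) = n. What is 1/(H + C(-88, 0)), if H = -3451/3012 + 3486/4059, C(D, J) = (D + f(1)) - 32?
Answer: -679206/81529795 ≈ -0.0083308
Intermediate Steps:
f(n) = n/4
C(D, J) = -127/4 + D (C(D, J) = (D + (1/4)*1) - 32 = (D + 1/4) - 32 = (1/4 + D) - 32 = -127/4 + D)
H = -389753/1358412 (H = -3451*1/3012 + 3486*(1/4059) = -3451/3012 + 1162/1353 = -389753/1358412 ≈ -0.28692)
1/(H + C(-88, 0)) = 1/(-389753/1358412 + (-127/4 - 88)) = 1/(-389753/1358412 - 479/4) = 1/(-81529795/679206) = -679206/81529795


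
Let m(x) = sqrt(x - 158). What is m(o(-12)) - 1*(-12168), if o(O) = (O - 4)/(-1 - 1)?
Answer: 12168 + 5*I*sqrt(6) ≈ 12168.0 + 12.247*I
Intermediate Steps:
o(O) = 2 - O/2 (o(O) = (-4 + O)/(-2) = (-4 + O)*(-1/2) = 2 - O/2)
m(x) = sqrt(-158 + x)
m(o(-12)) - 1*(-12168) = sqrt(-158 + (2 - 1/2*(-12))) - 1*(-12168) = sqrt(-158 + (2 + 6)) + 12168 = sqrt(-158 + 8) + 12168 = sqrt(-150) + 12168 = 5*I*sqrt(6) + 12168 = 12168 + 5*I*sqrt(6)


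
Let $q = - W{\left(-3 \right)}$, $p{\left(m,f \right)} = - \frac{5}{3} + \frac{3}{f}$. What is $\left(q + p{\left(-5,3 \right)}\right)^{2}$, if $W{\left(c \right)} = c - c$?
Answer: $\frac{4}{9} \approx 0.44444$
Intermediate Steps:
$W{\left(c \right)} = 0$
$p{\left(m,f \right)} = - \frac{5}{3} + \frac{3}{f}$ ($p{\left(m,f \right)} = \left(-5\right) \frac{1}{3} + \frac{3}{f} = - \frac{5}{3} + \frac{3}{f}$)
$q = 0$ ($q = \left(-1\right) 0 = 0$)
$\left(q + p{\left(-5,3 \right)}\right)^{2} = \left(0 - \left(\frac{5}{3} - \frac{3}{3}\right)\right)^{2} = \left(0 + \left(- \frac{5}{3} + 3 \cdot \frac{1}{3}\right)\right)^{2} = \left(0 + \left(- \frac{5}{3} + 1\right)\right)^{2} = \left(0 - \frac{2}{3}\right)^{2} = \left(- \frac{2}{3}\right)^{2} = \frac{4}{9}$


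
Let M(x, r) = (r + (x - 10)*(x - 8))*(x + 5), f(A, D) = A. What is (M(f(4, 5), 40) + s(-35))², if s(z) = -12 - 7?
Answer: 310249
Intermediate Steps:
M(x, r) = (5 + x)*(r + (-10 + x)*(-8 + x)) (M(x, r) = (r + (-10 + x)*(-8 + x))*(5 + x) = (5 + x)*(r + (-10 + x)*(-8 + x)))
s(z) = -19
(M(f(4, 5), 40) + s(-35))² = ((400 + 4³ - 13*4² - 10*4 + 5*40 + 40*4) - 19)² = ((400 + 64 - 13*16 - 40 + 200 + 160) - 19)² = ((400 + 64 - 208 - 40 + 200 + 160) - 19)² = (576 - 19)² = 557² = 310249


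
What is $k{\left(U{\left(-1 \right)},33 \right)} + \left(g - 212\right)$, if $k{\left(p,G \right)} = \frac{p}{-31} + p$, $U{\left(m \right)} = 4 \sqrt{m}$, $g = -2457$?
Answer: $-2669 + \frac{120 i}{31} \approx -2669.0 + 3.871 i$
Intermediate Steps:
$k{\left(p,G \right)} = \frac{30 p}{31}$ ($k{\left(p,G \right)} = - \frac{p}{31} + p = \frac{30 p}{31}$)
$k{\left(U{\left(-1 \right)},33 \right)} + \left(g - 212\right) = \frac{30 \cdot 4 \sqrt{-1}}{31} - 2669 = \frac{30 \cdot 4 i}{31} - 2669 = \frac{120 i}{31} - 2669 = -2669 + \frac{120 i}{31}$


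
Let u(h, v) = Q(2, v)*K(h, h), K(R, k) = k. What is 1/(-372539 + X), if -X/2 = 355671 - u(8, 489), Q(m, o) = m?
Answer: -1/1083849 ≈ -9.2264e-7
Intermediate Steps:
u(h, v) = 2*h
X = -711310 (X = -2*(355671 - 2*8) = -2*(355671 - 1*16) = -2*(355671 - 16) = -2*355655 = -711310)
1/(-372539 + X) = 1/(-372539 - 711310) = 1/(-1083849) = -1/1083849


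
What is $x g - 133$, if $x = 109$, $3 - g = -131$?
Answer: $14473$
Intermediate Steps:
$g = 134$ ($g = 3 - -131 = 3 + 131 = 134$)
$x g - 133 = 109 \cdot 134 - 133 = 14606 - 133 = 14473$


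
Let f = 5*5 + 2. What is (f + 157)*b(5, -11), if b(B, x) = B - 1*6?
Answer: -184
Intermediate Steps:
b(B, x) = -6 + B (b(B, x) = B - 6 = -6 + B)
f = 27 (f = 25 + 2 = 27)
(f + 157)*b(5, -11) = (27 + 157)*(-6 + 5) = 184*(-1) = -184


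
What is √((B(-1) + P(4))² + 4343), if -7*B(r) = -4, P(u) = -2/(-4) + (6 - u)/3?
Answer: √7666381/42 ≈ 65.924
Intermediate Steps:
P(u) = 5/2 - u/3 (P(u) = -2*(-¼) + (6 - u)*(⅓) = ½ + (2 - u/3) = 5/2 - u/3)
B(r) = 4/7 (B(r) = -⅐*(-4) = 4/7)
√((B(-1) + P(4))² + 4343) = √((4/7 + (5/2 - ⅓*4))² + 4343) = √((4/7 + (5/2 - 4/3))² + 4343) = √((4/7 + 7/6)² + 4343) = √((73/42)² + 4343) = √(5329/1764 + 4343) = √(7666381/1764) = √7666381/42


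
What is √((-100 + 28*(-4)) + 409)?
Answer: √197 ≈ 14.036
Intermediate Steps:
√((-100 + 28*(-4)) + 409) = √((-100 - 112) + 409) = √(-212 + 409) = √197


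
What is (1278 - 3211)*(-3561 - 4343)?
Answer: 15278432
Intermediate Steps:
(1278 - 3211)*(-3561 - 4343) = -1933*(-7904) = 15278432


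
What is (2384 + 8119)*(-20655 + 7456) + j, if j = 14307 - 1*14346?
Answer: -138629136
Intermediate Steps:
j = -39 (j = 14307 - 14346 = -39)
(2384 + 8119)*(-20655 + 7456) + j = (2384 + 8119)*(-20655 + 7456) - 39 = 10503*(-13199) - 39 = -138629097 - 39 = -138629136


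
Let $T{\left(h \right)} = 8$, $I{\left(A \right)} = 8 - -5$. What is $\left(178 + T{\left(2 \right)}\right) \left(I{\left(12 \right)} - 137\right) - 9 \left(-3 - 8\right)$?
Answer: $-22965$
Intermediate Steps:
$I{\left(A \right)} = 13$ ($I{\left(A \right)} = 8 + 5 = 13$)
$\left(178 + T{\left(2 \right)}\right) \left(I{\left(12 \right)} - 137\right) - 9 \left(-3 - 8\right) = \left(178 + 8\right) \left(13 - 137\right) - 9 \left(-3 - 8\right) = 186 \left(-124\right) - -99 = -23064 + 99 = -22965$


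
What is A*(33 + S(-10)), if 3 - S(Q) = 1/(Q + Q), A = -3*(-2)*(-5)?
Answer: -2163/2 ≈ -1081.5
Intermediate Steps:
A = -30 (A = 6*(-5) = -30)
S(Q) = 3 - 1/(2*Q) (S(Q) = 3 - 1/(Q + Q) = 3 - 1/(2*Q))
A*(33 + S(-10)) = -30*(33 + (3 - ½/(-10))) = -30*(33 + (3 - ½*(-⅒))) = -30*(33 + (3 + 1/20)) = -30*(33 + 61/20) = -30*721/20 = -2163/2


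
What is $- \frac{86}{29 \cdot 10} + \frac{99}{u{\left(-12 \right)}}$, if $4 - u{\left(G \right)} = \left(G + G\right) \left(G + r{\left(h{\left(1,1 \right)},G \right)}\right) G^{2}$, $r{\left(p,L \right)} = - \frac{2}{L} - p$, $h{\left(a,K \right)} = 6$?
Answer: $- \frac{2664359}{8936060} \approx -0.29816$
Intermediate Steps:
$r{\left(p,L \right)} = - p - \frac{2}{L}$
$u{\left(G \right)} = 4 - 2 G^{3} \left(-6 + G - \frac{2}{G}\right)$ ($u{\left(G \right)} = 4 - \left(G + G\right) \left(G - \left(6 + \frac{2}{G}\right)\right) G^{2} = 4 - 2 G \left(G - \left(6 + \frac{2}{G}\right)\right) G^{2} = 4 - 2 G \left(-6 + G - \frac{2}{G}\right) G^{2} = 4 - 2 G^{3} \left(-6 + G - \frac{2}{G}\right)$)
$- \frac{86}{29 \cdot 10} + \frac{99}{u{\left(-12 \right)}} = - \frac{86}{29 \cdot 10} + \frac{99}{4 - 2 \left(-12\right)^{4} + 4 \left(-12\right)^{2} \left(1 + 3 \left(-12\right)\right)} = - \frac{86}{290} + \frac{99}{4 - 41472 + 4 \cdot 144 \left(1 - 36\right)} = \left(-86\right) \frac{1}{290} + \frac{99}{4 - 41472 + 4 \cdot 144 \left(-35\right)} = - \frac{43}{145} + \frac{99}{4 - 41472 - 20160} = - \frac{43}{145} + \frac{99}{-61628} = - \frac{43}{145} + 99 \left(- \frac{1}{61628}\right) = - \frac{43}{145} - \frac{99}{61628} = - \frac{2664359}{8936060}$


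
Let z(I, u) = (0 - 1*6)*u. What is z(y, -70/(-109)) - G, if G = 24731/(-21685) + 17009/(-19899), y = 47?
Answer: -87389227894/47034569835 ≈ -1.8580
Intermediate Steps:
G = -860962334/431509815 (G = 24731*(-1/21685) + 17009*(-1/19899) = -24731/21685 - 17009/19899 = -860962334/431509815 ≈ -1.9952)
z(I, u) = -6*u (z(I, u) = (0 - 6)*u = -6*u)
z(y, -70/(-109)) - G = -(-420)/(-109) - 1*(-860962334/431509815) = -(-420)*(-1)/109 + 860962334/431509815 = -6*70/109 + 860962334/431509815 = -420/109 + 860962334/431509815 = -87389227894/47034569835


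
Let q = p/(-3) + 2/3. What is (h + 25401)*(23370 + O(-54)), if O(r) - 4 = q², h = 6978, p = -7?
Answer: 757118157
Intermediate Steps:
q = 3 (q = -7/(-3) + 2/3 = -7*(-⅓) + 2*(⅓) = 7/3 + ⅔ = 3)
O(r) = 13 (O(r) = 4 + 3² = 4 + 9 = 13)
(h + 25401)*(23370 + O(-54)) = (6978 + 25401)*(23370 + 13) = 32379*23383 = 757118157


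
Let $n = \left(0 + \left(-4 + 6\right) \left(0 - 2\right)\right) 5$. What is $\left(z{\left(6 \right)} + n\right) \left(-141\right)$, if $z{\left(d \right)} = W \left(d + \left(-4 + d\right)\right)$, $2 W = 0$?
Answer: $2820$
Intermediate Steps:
$W = 0$ ($W = \frac{1}{2} \cdot 0 = 0$)
$z{\left(d \right)} = 0$ ($z{\left(d \right)} = 0 \left(d + \left(-4 + d\right)\right) = 0 \left(-4 + 2 d\right) = 0$)
$n = -20$ ($n = \left(0 + 2 \left(0 - 2\right)\right) 5 = \left(0 + 2 \left(-2\right)\right) 5 = \left(0 - 4\right) 5 = \left(-4\right) 5 = -20$)
$\left(z{\left(6 \right)} + n\right) \left(-141\right) = \left(0 - 20\right) \left(-141\right) = \left(-20\right) \left(-141\right) = 2820$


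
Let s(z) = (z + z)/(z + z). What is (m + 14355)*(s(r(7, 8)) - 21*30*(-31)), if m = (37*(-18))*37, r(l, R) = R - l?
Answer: -200915397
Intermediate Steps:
m = -24642 (m = -666*37 = -24642)
s(z) = 1 (s(z) = (2*z)/((2*z)) = (2*z)*(1/(2*z)) = 1)
(m + 14355)*(s(r(7, 8)) - 21*30*(-31)) = (-24642 + 14355)*(1 - 21*30*(-31)) = -10287*(1 - 630*(-31)) = -10287*(1 + 19530) = -10287*19531 = -200915397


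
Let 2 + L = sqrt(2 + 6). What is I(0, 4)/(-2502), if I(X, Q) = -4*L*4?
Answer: -16/1251 + 16*sqrt(2)/1251 ≈ 0.0052977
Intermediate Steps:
L = -2 + 2*sqrt(2) (L = -2 + sqrt(2 + 6) = -2 + sqrt(8) = -2 + 2*sqrt(2) ≈ 0.82843)
I(X, Q) = 32 - 32*sqrt(2) (I(X, Q) = -4*(-2 + 2*sqrt(2))*4 = (8 - 8*sqrt(2))*4 = 32 - 32*sqrt(2))
I(0, 4)/(-2502) = (32 - 32*sqrt(2))/(-2502) = (32 - 32*sqrt(2))*(-1/2502) = -16/1251 + 16*sqrt(2)/1251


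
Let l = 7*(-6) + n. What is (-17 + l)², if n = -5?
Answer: 4096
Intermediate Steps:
l = -47 (l = 7*(-6) - 5 = -42 - 5 = -47)
(-17 + l)² = (-17 - 47)² = (-64)² = 4096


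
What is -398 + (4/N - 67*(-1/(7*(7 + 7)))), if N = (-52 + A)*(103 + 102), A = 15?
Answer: -295337537/743330 ≈ -397.32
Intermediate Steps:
N = -7585 (N = (-52 + 15)*(103 + 102) = -37*205 = -7585)
-398 + (4/N - 67*(-1/(7*(7 + 7)))) = -398 + (4/(-7585) - 67*(-1/(7*(7 + 7)))) = -398 + (4*(-1/7585) - 67/((-7*14))) = -398 + (-4/7585 - 67/(-98)) = -398 + (-4/7585 - 67*(-1/98)) = -398 + (-4/7585 + 67/98) = -398 + 507803/743330 = -295337537/743330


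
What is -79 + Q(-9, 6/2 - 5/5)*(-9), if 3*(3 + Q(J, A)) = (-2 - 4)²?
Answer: -160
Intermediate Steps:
Q(J, A) = 9 (Q(J, A) = -3 + (-2 - 4)²/3 = -3 + (⅓)*(-6)² = -3 + (⅓)*36 = -3 + 12 = 9)
-79 + Q(-9, 6/2 - 5/5)*(-9) = -79 + 9*(-9) = -79 - 81 = -160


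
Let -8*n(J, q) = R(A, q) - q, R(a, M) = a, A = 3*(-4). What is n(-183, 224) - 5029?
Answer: -9999/2 ≈ -4999.5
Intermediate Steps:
A = -12
n(J, q) = 3/2 + q/8 (n(J, q) = -(-12 - q)/8 = 3/2 + q/8)
n(-183, 224) - 5029 = (3/2 + (⅛)*224) - 5029 = (3/2 + 28) - 5029 = 59/2 - 5029 = -9999/2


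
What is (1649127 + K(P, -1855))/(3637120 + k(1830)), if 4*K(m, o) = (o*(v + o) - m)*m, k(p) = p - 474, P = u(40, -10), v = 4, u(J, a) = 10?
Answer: 20466229/7276952 ≈ 2.8125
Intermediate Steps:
P = 10
k(p) = -474 + p
K(m, o) = m*(-m + o*(4 + o))/4 (K(m, o) = ((o*(4 + o) - m)*m)/4 = ((-m + o*(4 + o))*m)/4 = (m*(-m + o*(4 + o)))/4 = m*(-m + o*(4 + o))/4)
(1649127 + K(P, -1855))/(3637120 + k(1830)) = (1649127 + (¼)*10*((-1855)² - 1*10 + 4*(-1855)))/(3637120 + (-474 + 1830)) = (1649127 + (¼)*10*(3441025 - 10 - 7420))/(3637120 + 1356) = (1649127 + (¼)*10*3433595)/3638476 = (1649127 + 17167975/2)*(1/3638476) = (20466229/2)*(1/3638476) = 20466229/7276952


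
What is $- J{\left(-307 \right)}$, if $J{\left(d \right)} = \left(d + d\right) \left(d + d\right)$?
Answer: $-376996$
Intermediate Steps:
$J{\left(d \right)} = 4 d^{2}$ ($J{\left(d \right)} = 2 d 2 d = 4 d^{2}$)
$- J{\left(-307 \right)} = - 4 \left(-307\right)^{2} = - 4 \cdot 94249 = \left(-1\right) 376996 = -376996$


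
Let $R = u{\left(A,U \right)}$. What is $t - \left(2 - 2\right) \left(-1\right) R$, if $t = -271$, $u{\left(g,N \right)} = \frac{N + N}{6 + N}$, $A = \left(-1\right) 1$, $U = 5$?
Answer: $-271$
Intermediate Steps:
$A = -1$
$u{\left(g,N \right)} = \frac{2 N}{6 + N}$
$R = \frac{10}{11}$ ($R = 2 \cdot 5 \frac{1}{6 + 5} = 2 \cdot 5 \cdot \frac{1}{11} = \frac{10}{11} \approx 0.90909$)
$t - \left(2 - 2\right) \left(-1\right) R = -271 - \left(2 - 2\right) \left(-1\right) \frac{10}{11} = -271 - 0 \left(-1\right) \frac{10}{11} = -271 - 0 \cdot \frac{10}{11} = -271 - 0 = -271 + 0 = -271$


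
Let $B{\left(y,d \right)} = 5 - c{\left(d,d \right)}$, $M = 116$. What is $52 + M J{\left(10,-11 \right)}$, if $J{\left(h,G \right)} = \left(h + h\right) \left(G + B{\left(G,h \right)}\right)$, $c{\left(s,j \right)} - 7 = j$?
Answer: $-53308$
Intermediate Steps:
$c{\left(s,j \right)} = 7 + j$
$B{\left(y,d \right)} = -2 - d$ ($B{\left(y,d \right)} = 5 - \left(7 + d\right) = -2 - d$)
$J{\left(h,G \right)} = 2 h \left(-2 + G - h\right)$ ($J{\left(h,G \right)} = \left(h + h\right) \left(G - \left(2 + h\right)\right) = 2 h \left(-2 + G - h\right)$)
$52 + M J{\left(10,-11 \right)} = 52 + 116 \cdot 2 \cdot 10 \left(-2 - 11 - 10\right) = 52 + 116 \cdot 2 \cdot 10 \left(-23\right) = 52 + 116 \left(-460\right) = 52 - 53360 = -53308$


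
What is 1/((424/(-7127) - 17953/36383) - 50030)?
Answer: -259301641/12973004476653 ≈ -1.9988e-5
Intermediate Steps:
1/((424/(-7127) - 17953/36383) - 50030) = 1/((424*(-1/7127) - 17953*1/36383) - 50030) = 1/((-424/7127 - 17953/36383) - 50030) = 1/(-143377423/259301641 - 50030) = 1/(-12973004476653/259301641) = -259301641/12973004476653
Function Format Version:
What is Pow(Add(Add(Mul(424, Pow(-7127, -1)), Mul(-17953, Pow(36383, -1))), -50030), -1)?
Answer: Rational(-259301641, 12973004476653) ≈ -1.9988e-5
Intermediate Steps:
Pow(Add(Add(Mul(424, Pow(-7127, -1)), Mul(-17953, Pow(36383, -1))), -50030), -1) = Pow(Add(Add(Mul(424, Rational(-1, 7127)), Mul(-17953, Rational(1, 36383))), -50030), -1) = Pow(Add(Add(Rational(-424, 7127), Rational(-17953, 36383)), -50030), -1) = Pow(Add(Rational(-143377423, 259301641), -50030), -1) = Pow(Rational(-12973004476653, 259301641), -1) = Rational(-259301641, 12973004476653)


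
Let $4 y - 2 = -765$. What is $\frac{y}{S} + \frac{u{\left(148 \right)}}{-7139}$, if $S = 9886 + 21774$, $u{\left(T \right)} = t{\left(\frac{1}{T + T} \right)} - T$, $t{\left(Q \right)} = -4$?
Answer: $\frac{13802223}{904082960} \approx 0.015267$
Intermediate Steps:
$y = - \frac{763}{4}$ ($y = \frac{1}{2} + \frac{1}{4} \left(-765\right) = \frac{1}{2} - \frac{765}{4} = - \frac{763}{4} \approx -190.75$)
$u{\left(T \right)} = -4 - T$
$S = 31660$
$\frac{y}{S} + \frac{u{\left(148 \right)}}{-7139} = - \frac{763}{4 \cdot 31660} + \frac{-4 - 148}{-7139} = \left(- \frac{763}{4}\right) \frac{1}{31660} + \left(-4 - 148\right) \left(- \frac{1}{7139}\right) = - \frac{763}{126640} - - \frac{152}{7139} = - \frac{763}{126640} + \frac{152}{7139} = \frac{13802223}{904082960}$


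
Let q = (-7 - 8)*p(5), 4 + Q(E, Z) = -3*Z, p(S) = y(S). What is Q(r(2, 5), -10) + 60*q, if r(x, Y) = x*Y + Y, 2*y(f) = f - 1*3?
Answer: -874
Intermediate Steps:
y(f) = -3/2 + f/2 (y(f) = (f - 1*3)/2 = (f - 3)/2 = (-3 + f)/2 = -3/2 + f/2)
r(x, Y) = Y + Y*x (r(x, Y) = Y*x + Y = Y + Y*x)
p(S) = -3/2 + S/2
Q(E, Z) = -4 - 3*Z
q = -15 (q = (-7 - 8)*(-3/2 + (½)*5) = -15*(-3/2 + 5/2) = -15*1 = -15)
Q(r(2, 5), -10) + 60*q = (-4 - 3*(-10)) + 60*(-15) = (-4 + 30) - 900 = 26 - 900 = -874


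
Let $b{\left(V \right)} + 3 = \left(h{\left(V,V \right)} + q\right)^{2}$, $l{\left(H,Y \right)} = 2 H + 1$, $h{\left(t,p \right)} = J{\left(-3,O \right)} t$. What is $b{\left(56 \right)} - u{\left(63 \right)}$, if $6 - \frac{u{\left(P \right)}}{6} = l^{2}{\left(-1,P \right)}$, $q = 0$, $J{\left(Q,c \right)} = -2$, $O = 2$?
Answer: $12511$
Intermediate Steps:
$h{\left(t,p \right)} = - 2 t$
$l{\left(H,Y \right)} = 1 + 2 H$
$u{\left(P \right)} = 30$ ($u{\left(P \right)} = 36 - 6 \left(1 + 2 \left(-1\right)\right)^{2} = 36 - 6 \left(1 - 2\right)^{2} = 36 - 6 \left(-1\right)^{2} = 36 - 6 = 30$)
$b{\left(V \right)} = -3 + 4 V^{2}$ ($b{\left(V \right)} = -3 + \left(- 2 V + 0\right)^{2} = -3 + \left(- 2 V\right)^{2} = -3 + 4 V^{2}$)
$b{\left(56 \right)} - u{\left(63 \right)} = \left(-3 + 4 \cdot 56^{2}\right) - 30 = \left(-3 + 4 \cdot 3136\right) - 30 = \left(-3 + 12544\right) - 30 = 12541 - 30 = 12511$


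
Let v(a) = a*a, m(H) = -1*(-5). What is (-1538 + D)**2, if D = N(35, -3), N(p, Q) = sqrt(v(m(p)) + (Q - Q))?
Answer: 2350089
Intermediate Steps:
m(H) = 5
v(a) = a**2
N(p, Q) = 5 (N(p, Q) = sqrt(5**2 + (Q - Q)) = sqrt(25 + 0) = sqrt(25) = 5)
D = 5
(-1538 + D)**2 = (-1538 + 5)**2 = (-1533)**2 = 2350089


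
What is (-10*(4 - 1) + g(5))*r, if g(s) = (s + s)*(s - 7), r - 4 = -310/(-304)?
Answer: -19075/76 ≈ -250.99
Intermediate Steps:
r = 763/152 (r = 4 - 310/(-304) = 4 - 310*(-1/304) = 4 + 155/152 = 763/152 ≈ 5.0197)
g(s) = 2*s*(-7 + s) (g(s) = (2*s)*(-7 + s) = 2*s*(-7 + s))
(-10*(4 - 1) + g(5))*r = (-10*(4 - 1) + 2*5*(-7 + 5))*(763/152) = (-10*3 + 2*5*(-2))*(763/152) = (-30 - 20)*(763/152) = -50*763/152 = -19075/76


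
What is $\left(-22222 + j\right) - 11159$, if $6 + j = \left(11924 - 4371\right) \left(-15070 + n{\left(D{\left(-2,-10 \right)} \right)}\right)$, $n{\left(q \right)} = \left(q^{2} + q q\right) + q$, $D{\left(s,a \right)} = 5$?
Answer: $-113441682$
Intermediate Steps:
$n{\left(q \right)} = q + 2 q^{2}$ ($n{\left(q \right)} = \left(q^{2} + q^{2}\right) + q = 2 q^{2} + q = q + 2 q^{2}$)
$j = -113408301$ ($j = -6 + \left(11924 - 4371\right) \left(-15070 + 5 \left(1 + 2 \cdot 5\right)\right) = -6 + 7553 \left(-15070 + 5 \left(1 + 10\right)\right) = -6 + 7553 \left(-15070 + 5 \cdot 11\right) = -6 + 7553 \left(-15070 + 55\right) = -6 + 7553 \left(-15015\right) = -6 - 113408295 = -113408301$)
$\left(-22222 + j\right) - 11159 = \left(-22222 - 113408301\right) - 11159 = -113430523 - 11159 = -113441682$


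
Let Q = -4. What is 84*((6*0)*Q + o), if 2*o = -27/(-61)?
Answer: 1134/61 ≈ 18.590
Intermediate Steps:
o = 27/122 (o = (-27/(-61))/2 = (-27*(-1/61))/2 = (½)*(27/61) = 27/122 ≈ 0.22131)
84*((6*0)*Q + o) = 84*((6*0)*(-4) + 27/122) = 84*(0*(-4) + 27/122) = 84*(0 + 27/122) = 84*(27/122) = 1134/61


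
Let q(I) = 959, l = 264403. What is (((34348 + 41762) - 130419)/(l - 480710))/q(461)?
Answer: 54309/207438413 ≈ 0.00026181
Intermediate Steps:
(((34348 + 41762) - 130419)/(l - 480710))/q(461) = (((34348 + 41762) - 130419)/(264403 - 480710))/959 = ((76110 - 130419)/(-216307))*(1/959) = -54309*(-1/216307)*(1/959) = (54309/216307)*(1/959) = 54309/207438413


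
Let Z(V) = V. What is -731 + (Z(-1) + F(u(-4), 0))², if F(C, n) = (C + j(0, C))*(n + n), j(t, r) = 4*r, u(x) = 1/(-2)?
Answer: -730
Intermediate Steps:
u(x) = -½
F(C, n) = 10*C*n (F(C, n) = (C + 4*C)*(n + n) = (5*C)*(2*n) = 10*C*n)
-731 + (Z(-1) + F(u(-4), 0))² = -731 + (-1 + 10*(-½)*0)² = -731 + (-1 + 0)² = -731 + (-1)² = -731 + 1 = -730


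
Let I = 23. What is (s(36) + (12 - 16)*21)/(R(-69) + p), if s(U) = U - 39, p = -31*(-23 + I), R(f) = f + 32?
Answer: 87/37 ≈ 2.3514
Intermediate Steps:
R(f) = 32 + f
p = 0 (p = -31*(-23 + 23) = -31*0 = 0)
s(U) = -39 + U
(s(36) + (12 - 16)*21)/(R(-69) + p) = ((-39 + 36) + (12 - 16)*21)/((32 - 69) + 0) = (-3 - 4*21)/(-37 + 0) = (-3 - 84)/(-37) = -87*(-1/37) = 87/37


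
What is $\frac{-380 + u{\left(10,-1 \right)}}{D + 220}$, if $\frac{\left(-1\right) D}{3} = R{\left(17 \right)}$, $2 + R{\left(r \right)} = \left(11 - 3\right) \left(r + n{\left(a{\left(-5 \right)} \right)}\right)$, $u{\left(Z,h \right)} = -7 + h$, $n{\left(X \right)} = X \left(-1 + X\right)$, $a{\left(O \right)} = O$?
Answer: $\frac{194}{451} \approx 0.43016$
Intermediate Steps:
$R{\left(r \right)} = 238 + 8 r$ ($R{\left(r \right)} = -2 + \left(11 - 3\right) \left(r - 5 \left(-1 - 5\right)\right) = -2 + 8 \left(r - -30\right) = -2 + 8 \left(r + 30\right) = -2 + 8 \left(30 + r\right) = -2 + \left(240 + 8 r\right) = 238 + 8 r$)
$D = -1122$ ($D = - 3 \left(238 + 8 \cdot 17\right) = - 3 \left(238 + 136\right) = \left(-3\right) 374 = -1122$)
$\frac{-380 + u{\left(10,-1 \right)}}{D + 220} = \frac{-380 - 8}{-1122 + 220} = \frac{-380 - 8}{-902} = \left(-388\right) \left(- \frac{1}{902}\right) = \frac{194}{451}$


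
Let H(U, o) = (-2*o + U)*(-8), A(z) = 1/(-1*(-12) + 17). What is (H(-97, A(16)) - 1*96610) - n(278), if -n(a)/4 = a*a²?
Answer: 2489475262/29 ≈ 8.5844e+7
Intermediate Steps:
A(z) = 1/29 (A(z) = 1/(12 + 17) = 1/29)
n(a) = -4*a³ (n(a) = -4*a*a² = -4*a³)
H(U, o) = -8*U + 16*o (H(U, o) = (U - 2*o)*(-8) = -8*U + 16*o)
(H(-97, A(16)) - 1*96610) - n(278) = ((-8*(-97) + 16*(1/29)) - 1*96610) - (-4)*278³ = ((776 + 16/29) - 96610) - (-4)*21484952 = (22520/29 - 96610) - 1*(-85939808) = -2779170/29 + 85939808 = 2489475262/29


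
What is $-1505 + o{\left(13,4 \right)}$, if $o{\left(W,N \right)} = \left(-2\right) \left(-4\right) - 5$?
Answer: $-1502$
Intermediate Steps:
$o{\left(W,N \right)} = 3$ ($o{\left(W,N \right)} = 8 - 5 = 3$)
$-1505 + o{\left(13,4 \right)} = -1505 + 3 = -1502$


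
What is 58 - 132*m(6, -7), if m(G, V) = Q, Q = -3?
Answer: 454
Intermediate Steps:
m(G, V) = -3
58 - 132*m(6, -7) = 58 - 132*(-3) = 58 + 396 = 454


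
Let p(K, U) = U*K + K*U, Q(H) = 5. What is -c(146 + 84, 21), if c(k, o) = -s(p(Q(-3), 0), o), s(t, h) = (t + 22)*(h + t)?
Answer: 462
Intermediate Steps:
p(K, U) = 2*K*U (p(K, U) = K*U + K*U = 2*K*U)
s(t, h) = (22 + t)*(h + t)
c(k, o) = -22*o (c(k, o) = -((2*5*0)² + 22*o + 22*(2*5*0) + o*(2*5*0)) = -(0² + 22*o + 22*0 + o*0) = -(0 + 22*o + 0 + 0) = -22*o)
-c(146 + 84, 21) = -(-22)*21 = -1*(-462) = 462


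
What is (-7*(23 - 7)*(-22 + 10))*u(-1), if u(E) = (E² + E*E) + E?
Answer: 1344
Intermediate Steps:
u(E) = E + 2*E² (u(E) = (E² + E²) + E = 2*E² + E = E + 2*E²)
(-7*(23 - 7)*(-22 + 10))*u(-1) = (-7*(23 - 7)*(-22 + 10))*(-(1 + 2*(-1))) = (-112*(-12))*(-(1 - 2)) = (-7*(-192))*(-1*(-1)) = 1344*1 = 1344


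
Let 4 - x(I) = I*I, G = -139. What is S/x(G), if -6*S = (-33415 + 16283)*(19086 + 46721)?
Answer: -563702762/57951 ≈ -9727.2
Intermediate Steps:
x(I) = 4 - I² (x(I) = 4 - I*I = 4 - I²)
S = 563702762/3 (S = -(-33415 + 16283)*(19086 + 46721)/6 = -(-8566)*65807/3 = -⅙*(-1127405524) = 563702762/3 ≈ 1.8790e+8)
S/x(G) = 563702762/(3*(4 - 1*(-139)²)) = 563702762/(3*(4 - 1*19321)) = 563702762/(3*(4 - 19321)) = (563702762/3)/(-19317) = (563702762/3)*(-1/19317) = -563702762/57951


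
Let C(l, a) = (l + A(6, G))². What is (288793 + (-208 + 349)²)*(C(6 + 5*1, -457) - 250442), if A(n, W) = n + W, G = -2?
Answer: -77235482258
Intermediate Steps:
A(n, W) = W + n
C(l, a) = (4 + l)² (C(l, a) = (l + (-2 + 6))² = (l + 4)² = (4 + l)²)
(288793 + (-208 + 349)²)*(C(6 + 5*1, -457) - 250442) = (288793 + (-208 + 349)²)*((4 + (6 + 5*1))² - 250442) = (288793 + 141²)*((4 + (6 + 5))² - 250442) = (288793 + 19881)*((4 + 11)² - 250442) = 308674*(15² - 250442) = 308674*(225 - 250442) = 308674*(-250217) = -77235482258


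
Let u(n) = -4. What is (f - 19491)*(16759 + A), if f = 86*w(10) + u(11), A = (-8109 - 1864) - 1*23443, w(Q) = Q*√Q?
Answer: 324728215 - 14325020*√10 ≈ 2.7943e+8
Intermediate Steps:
w(Q) = Q^(3/2)
A = -33416 (A = -9973 - 23443 = -33416)
f = -4 + 860*√10 (f = 86*10^(3/2) - 4 = 86*(10*√10) - 4 = 860*√10 - 4 = -4 + 860*√10 ≈ 2715.6)
(f - 19491)*(16759 + A) = ((-4 + 860*√10) - 19491)*(16759 - 33416) = (-19495 + 860*√10)*(-16657) = 324728215 - 14325020*√10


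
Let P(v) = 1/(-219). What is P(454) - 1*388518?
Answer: -85085443/219 ≈ -3.8852e+5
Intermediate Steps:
P(v) = -1/219
P(454) - 1*388518 = -1/219 - 1*388518 = -1/219 - 388518 = -85085443/219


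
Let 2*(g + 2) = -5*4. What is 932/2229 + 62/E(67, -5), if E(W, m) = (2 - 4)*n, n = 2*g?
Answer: 10163/5944 ≈ 1.7098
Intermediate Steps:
g = -12 (g = -2 + (-5*4)/2 = -2 + (½)*(-20) = -2 - 10 = -12)
n = -24 (n = 2*(-12) = -24)
E(W, m) = 48 (E(W, m) = (2 - 4)*(-24) = -2*(-24) = 48)
932/2229 + 62/E(67, -5) = 932/2229 + 62/48 = 932*(1/2229) + 62*(1/48) = 932/2229 + 31/24 = 10163/5944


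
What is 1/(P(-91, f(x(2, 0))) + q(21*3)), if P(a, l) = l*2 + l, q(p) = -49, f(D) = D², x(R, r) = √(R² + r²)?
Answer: -1/37 ≈ -0.027027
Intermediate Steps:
P(a, l) = 3*l (P(a, l) = 2*l + l = 3*l)
1/(P(-91, f(x(2, 0))) + q(21*3)) = 1/(3*(√(2² + 0²))² - 49) = 1/(3*(√(4 + 0))² - 49) = 1/(3*(√4)² - 49) = 1/(3*2² - 49) = 1/(3*4 - 49) = 1/(12 - 49) = 1/(-37) = -1/37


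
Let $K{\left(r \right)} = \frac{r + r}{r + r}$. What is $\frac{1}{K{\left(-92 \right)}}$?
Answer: $1$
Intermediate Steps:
$K{\left(r \right)} = 1$ ($K{\left(r \right)} = \frac{2 r}{2 r} = 2 r \frac{1}{2 r} = 1$)
$\frac{1}{K{\left(-92 \right)}} = 1^{-1} = 1$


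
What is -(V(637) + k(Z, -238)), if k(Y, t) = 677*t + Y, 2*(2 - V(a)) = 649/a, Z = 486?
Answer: 204653461/1274 ≈ 1.6064e+5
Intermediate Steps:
V(a) = 2 - 649/(2*a)
k(Y, t) = Y + 677*t
-(V(637) + k(Z, -238)) = -((2 - 649/2/637) + (486 + 677*(-238))) = -((2 - 649/2*1/637) + (486 - 161126)) = -((2 - 649/1274) - 160640) = -(1899/1274 - 160640) = -1*(-204653461/1274) = 204653461/1274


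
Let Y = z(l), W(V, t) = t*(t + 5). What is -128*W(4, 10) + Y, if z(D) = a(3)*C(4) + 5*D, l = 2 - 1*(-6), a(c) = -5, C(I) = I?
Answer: -19180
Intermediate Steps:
l = 8 (l = 2 + 6 = 8)
W(V, t) = t*(5 + t)
z(D) = -20 + 5*D (z(D) = -5*4 + 5*D = -20 + 5*D)
Y = 20 (Y = -20 + 5*8 = -20 + 40 = 20)
-128*W(4, 10) + Y = -1280*(5 + 10) + 20 = -1280*15 + 20 = -128*150 + 20 = -19200 + 20 = -19180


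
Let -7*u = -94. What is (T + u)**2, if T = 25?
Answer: 72361/49 ≈ 1476.8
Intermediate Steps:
u = 94/7 (u = -1/7*(-94) = 94/7 ≈ 13.429)
(T + u)**2 = (25 + 94/7)**2 = (269/7)**2 = 72361/49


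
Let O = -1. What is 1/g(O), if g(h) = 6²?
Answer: 1/36 ≈ 0.027778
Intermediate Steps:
g(h) = 36
1/g(O) = 1/36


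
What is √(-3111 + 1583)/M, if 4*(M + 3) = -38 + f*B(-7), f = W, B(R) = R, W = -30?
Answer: I*√382/20 ≈ 0.97724*I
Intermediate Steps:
f = -30
M = 40 (M = -3 + (-38 - 30*(-7))/4 = -3 + (-38 + 210)/4 = -3 + (¼)*172 = -3 + 43 = 40)
√(-3111 + 1583)/M = √(-3111 + 1583)/40 = √(-1528)*(1/40) = (2*I*√382)*(1/40) = I*√382/20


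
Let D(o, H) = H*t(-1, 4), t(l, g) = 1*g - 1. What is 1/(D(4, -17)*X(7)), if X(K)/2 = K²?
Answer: -1/4998 ≈ -0.00020008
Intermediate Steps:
t(l, g) = -1 + g (t(l, g) = g - 1 = -1 + g)
D(o, H) = 3*H (D(o, H) = H*(-1 + 4) = H*3 = 3*H)
X(K) = 2*K²
1/(D(4, -17)*X(7)) = 1/((3*(-17))*(2*7²)) = 1/(-102*49) = 1/(-51*98) = 1/(-4998) = -1/4998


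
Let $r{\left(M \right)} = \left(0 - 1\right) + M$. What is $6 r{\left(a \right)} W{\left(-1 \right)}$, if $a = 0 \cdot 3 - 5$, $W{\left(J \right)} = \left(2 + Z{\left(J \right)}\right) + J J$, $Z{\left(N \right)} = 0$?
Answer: $-108$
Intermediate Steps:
$W{\left(J \right)} = 2 + J^{2}$ ($W{\left(J \right)} = \left(2 + 0\right) + J J = 2 + J^{2}$)
$a = -5$ ($a = 0 - 5 = -5$)
$r{\left(M \right)} = -1 + M$
$6 r{\left(a \right)} W{\left(-1 \right)} = 6 \left(-1 - 5\right) \left(2 + \left(-1\right)^{2}\right) = 6 \left(-6\right) \left(2 + 1\right) = \left(-36\right) 3 = -108$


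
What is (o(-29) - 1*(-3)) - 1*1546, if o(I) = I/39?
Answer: -60206/39 ≈ -1543.7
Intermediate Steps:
o(I) = I/39 (o(I) = I*(1/39) = I/39)
(o(-29) - 1*(-3)) - 1*1546 = ((1/39)*(-29) - 1*(-3)) - 1*1546 = (-29/39 + 3) - 1546 = 88/39 - 1546 = -60206/39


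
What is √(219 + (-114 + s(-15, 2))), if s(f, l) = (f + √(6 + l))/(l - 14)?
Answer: √(3825 - 6*√2)/6 ≈ 10.296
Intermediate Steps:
s(f, l) = (f + √(6 + l))/(-14 + l)
√(219 + (-114 + s(-15, 2))) = √(219 + (-114 + (-15 + √(6 + 2))/(-14 + 2))) = √(219 + (-114 + (-15 + √8)/(-12))) = √(219 + (-114 - (-15 + 2*√2)/12)) = √(219 + (-114 + (5/4 - √2/6))) = √(219 + (-451/4 - √2/6)) = √(425/4 - √2/6)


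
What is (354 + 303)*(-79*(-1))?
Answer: 51903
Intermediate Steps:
(354 + 303)*(-79*(-1)) = 657*79 = 51903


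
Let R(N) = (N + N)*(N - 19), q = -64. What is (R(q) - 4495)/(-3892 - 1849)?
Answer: -6129/5741 ≈ -1.0676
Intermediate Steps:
R(N) = 2*N*(-19 + N) (R(N) = (2*N)*(-19 + N) = 2*N*(-19 + N))
(R(q) - 4495)/(-3892 - 1849) = (2*(-64)*(-19 - 64) - 4495)/(-3892 - 1849) = (2*(-64)*(-83) - 4495)/(-5741) = (10624 - 4495)*(-1/5741) = 6129*(-1/5741) = -6129/5741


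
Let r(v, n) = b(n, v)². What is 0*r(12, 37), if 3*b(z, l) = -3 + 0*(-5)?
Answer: 0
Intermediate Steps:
b(z, l) = -1 (b(z, l) = (-3 + 0*(-5))/3 = (-3 + 0)/3 = (⅓)*(-3) = -1)
r(v, n) = 1 (r(v, n) = (-1)² = 1)
0*r(12, 37) = 0*1 = 0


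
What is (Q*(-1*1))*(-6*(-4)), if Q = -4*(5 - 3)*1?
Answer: 192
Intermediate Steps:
Q = -8 (Q = -4*2*1 = -8*1 = -8)
(Q*(-1*1))*(-6*(-4)) = (-(-8))*(-6*(-4)) = -8*(-1)*24 = 8*24 = 192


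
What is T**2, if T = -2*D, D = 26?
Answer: 2704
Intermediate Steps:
T = -52 (T = -2*26 = -52)
T**2 = (-52)**2 = 2704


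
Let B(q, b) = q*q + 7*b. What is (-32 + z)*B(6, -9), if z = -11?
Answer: 1161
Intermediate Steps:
B(q, b) = q² + 7*b
(-32 + z)*B(6, -9) = (-32 - 11)*(6² + 7*(-9)) = -43*(36 - 63) = -43*(-27) = 1161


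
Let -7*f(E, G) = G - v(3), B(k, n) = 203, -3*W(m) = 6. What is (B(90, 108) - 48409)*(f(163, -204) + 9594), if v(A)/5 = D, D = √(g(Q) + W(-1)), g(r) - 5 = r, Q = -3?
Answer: -3247252572/7 ≈ -4.6389e+8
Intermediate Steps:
W(m) = -2 (W(m) = -⅓*6 = -2)
g(r) = 5 + r
D = 0 (D = √((5 - 3) - 2) = √(2 - 2) = √0 = 0)
v(A) = 0 (v(A) = 5*0 = 0)
f(E, G) = -G/7 (f(E, G) = -(G - 1*0)/7 = -(G + 0)/7 = -G/7)
(B(90, 108) - 48409)*(f(163, -204) + 9594) = (203 - 48409)*(-⅐*(-204) + 9594) = -48206*(204/7 + 9594) = -48206*67362/7 = -3247252572/7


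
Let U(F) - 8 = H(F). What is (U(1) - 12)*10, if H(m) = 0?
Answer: -40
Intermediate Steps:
U(F) = 8 (U(F) = 8 + 0 = 8)
(U(1) - 12)*10 = (8 - 12)*10 = -4*10 = -40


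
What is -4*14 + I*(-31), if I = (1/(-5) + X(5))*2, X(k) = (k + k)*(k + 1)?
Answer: -18818/5 ≈ -3763.6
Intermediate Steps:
X(k) = 2*k*(1 + k) (X(k) = (2*k)*(1 + k) = 2*k*(1 + k))
I = 598/5 (I = (1/(-5) + 2*5*(1 + 5))*2 = (-⅕ + 2*5*6)*2 = (-⅕ + 60)*2 = (299/5)*2 = 598/5 ≈ 119.60)
-4*14 + I*(-31) = -4*14 + (598/5)*(-31) = -56 - 18538/5 = -18818/5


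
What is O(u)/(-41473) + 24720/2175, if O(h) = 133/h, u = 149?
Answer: 10183758811/896024165 ≈ 11.365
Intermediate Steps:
O(u)/(-41473) + 24720/2175 = (133/149)/(-41473) + 24720/2175 = (133*(1/149))*(-1/41473) + 24720*(1/2175) = (133/149)*(-1/41473) + 1648/145 = -133/6179477 + 1648/145 = 10183758811/896024165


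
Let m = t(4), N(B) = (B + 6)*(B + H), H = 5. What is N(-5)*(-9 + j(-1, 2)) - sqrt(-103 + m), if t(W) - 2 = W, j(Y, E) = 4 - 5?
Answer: -I*sqrt(97) ≈ -9.8489*I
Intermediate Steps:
j(Y, E) = -1
t(W) = 2 + W
N(B) = (5 + B)*(6 + B) (N(B) = (B + 6)*(B + 5) = (6 + B)*(5 + B) = (5 + B)*(6 + B))
m = 6 (m = 2 + 4 = 6)
N(-5)*(-9 + j(-1, 2)) - sqrt(-103 + m) = (30 + (-5)**2 + 11*(-5))*(-9 - 1) - sqrt(-103 + 6) = (30 + 25 - 55)*(-10) - sqrt(-97) = 0*(-10) - I*sqrt(97) = 0 - I*sqrt(97) = -I*sqrt(97)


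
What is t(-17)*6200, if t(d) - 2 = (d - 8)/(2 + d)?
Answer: 68200/3 ≈ 22733.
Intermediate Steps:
t(d) = 2 + (-8 + d)/(2 + d) (t(d) = 2 + (d - 8)/(2 + d) = 2 + (-8 + d)/(2 + d))
t(-17)*6200 = ((-4 + 3*(-17))/(2 - 17))*6200 = ((-4 - 51)/(-15))*6200 = -1/15*(-55)*6200 = (11/3)*6200 = 68200/3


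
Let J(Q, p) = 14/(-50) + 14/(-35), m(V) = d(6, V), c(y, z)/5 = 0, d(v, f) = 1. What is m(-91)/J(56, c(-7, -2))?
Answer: -25/17 ≈ -1.4706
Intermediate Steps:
c(y, z) = 0 (c(y, z) = 5*0 = 0)
m(V) = 1
J(Q, p) = -17/25 (J(Q, p) = 14*(-1/50) + 14*(-1/35) = -7/25 - ⅖ = -17/25)
m(-91)/J(56, c(-7, -2)) = 1/(-17/25) = 1*(-25/17) = -25/17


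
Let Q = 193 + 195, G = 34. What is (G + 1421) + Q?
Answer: 1843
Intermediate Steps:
Q = 388
(G + 1421) + Q = (34 + 1421) + 388 = 1455 + 388 = 1843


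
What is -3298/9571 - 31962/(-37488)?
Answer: 1786989/3517624 ≈ 0.50801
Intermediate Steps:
-3298/9571 - 31962/(-37488) = -3298*1/9571 - 31962*(-1/37488) = -194/563 + 5327/6248 = 1786989/3517624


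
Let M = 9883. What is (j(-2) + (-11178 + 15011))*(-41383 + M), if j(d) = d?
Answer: -120676500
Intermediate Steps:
(j(-2) + (-11178 + 15011))*(-41383 + M) = (-2 + (-11178 + 15011))*(-41383 + 9883) = (-2 + 3833)*(-31500) = 3831*(-31500) = -120676500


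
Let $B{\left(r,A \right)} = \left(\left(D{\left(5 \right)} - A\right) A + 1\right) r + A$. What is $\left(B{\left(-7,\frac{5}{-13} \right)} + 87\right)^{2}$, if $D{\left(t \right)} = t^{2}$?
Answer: $\frac{625250025}{28561} \approx 21892.0$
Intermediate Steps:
$B{\left(r,A \right)} = A + r \left(1 + A \left(25 - A\right)\right)$ ($B{\left(r,A \right)} = \left(\left(5^{2} - A\right) A + 1\right) r + A = \left(\left(25 - A\right) A + 1\right) r + A = \left(A \left(25 - A\right) + 1\right) r + A = \left(1 + A \left(25 - A\right)\right) r + A = r \left(1 + A \left(25 - A\right)\right) + A = A + r \left(1 + A \left(25 - A\right)\right)$)
$\left(B{\left(-7,\frac{5}{-13} \right)} + 87\right)^{2} = \left(\left(\frac{5}{-13} - 7 - - 7 \left(\frac{5}{-13}\right)^{2} + 25 \frac{5}{-13} \left(-7\right)\right) + 87\right)^{2} = \left(\left(5 \left(- \frac{1}{13}\right) - 7 - - 7 \left(5 \left(- \frac{1}{13}\right)\right)^{2} + 25 \cdot 5 \left(- \frac{1}{13}\right) \left(-7\right)\right) + 87\right)^{2} = \left(\left(- \frac{5}{13} - 7 - - 7 \left(- \frac{5}{13}\right)^{2} + 25 \left(- \frac{5}{13}\right) \left(-7\right)\right) + 87\right)^{2} = \left(\left(- \frac{5}{13} - 7 - \left(-7\right) \frac{25}{169} + \frac{875}{13}\right) + 87\right)^{2} = \left(\left(- \frac{5}{13} - 7 + \frac{175}{169} + \frac{875}{13}\right) + 87\right)^{2} = \left(\frac{10302}{169} + 87\right)^{2} = \left(\frac{25005}{169}\right)^{2} = \frac{625250025}{28561}$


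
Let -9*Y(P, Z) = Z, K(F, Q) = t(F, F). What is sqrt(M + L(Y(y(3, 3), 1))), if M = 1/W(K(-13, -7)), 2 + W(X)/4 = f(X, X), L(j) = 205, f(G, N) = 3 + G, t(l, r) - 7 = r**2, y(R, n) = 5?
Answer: sqrt(25689957)/354 ≈ 14.318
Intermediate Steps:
t(l, r) = 7 + r**2
K(F, Q) = 7 + F**2
Y(P, Z) = -Z/9
W(X) = 4 + 4*X (W(X) = -8 + 4*(3 + X) = -8 + (12 + 4*X) = 4 + 4*X)
M = 1/708 (M = 1/(4 + 4*(7 + (-13)**2)) = 1/(4 + 4*(7 + 169)) = 1/(4 + 4*176) = 1/(4 + 704) = 1/708 ≈ 0.0014124)
sqrt(M + L(Y(y(3, 3), 1))) = sqrt(1/708 + 205) = sqrt(145141/708) = sqrt(25689957)/354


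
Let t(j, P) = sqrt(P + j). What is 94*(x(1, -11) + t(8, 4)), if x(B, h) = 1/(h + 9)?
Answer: -47 + 188*sqrt(3) ≈ 278.63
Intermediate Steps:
x(B, h) = 1/(9 + h)
94*(x(1, -11) + t(8, 4)) = 94*(1/(9 - 11) + sqrt(4 + 8)) = 94*(1/(-2) + sqrt(12)) = 94*(-1/2 + 2*sqrt(3)) = -47 + 188*sqrt(3)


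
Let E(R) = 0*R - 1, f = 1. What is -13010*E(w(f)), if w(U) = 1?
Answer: 13010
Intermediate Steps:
E(R) = -1 (E(R) = 0 - 1 = -1)
-13010*E(w(f)) = -13010*(-1) = 13010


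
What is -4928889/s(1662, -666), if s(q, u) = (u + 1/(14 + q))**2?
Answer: -13845130907664/1245935926225 ≈ -11.112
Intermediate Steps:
-4928889/s(1662, -666) = -4928889*(14 + 1662)**2/(1 + 14*(-666) + 1662*(-666))**2 = -4928889*2808976/(1 - 9324 - 1106892)**2 = -4928889/((1/2808976)*(-1116215)**2) = -4928889/((1/2808976)*1245935926225) = -4928889/1245935926225/2808976 = -4928889*2808976/1245935926225 = -13845130907664/1245935926225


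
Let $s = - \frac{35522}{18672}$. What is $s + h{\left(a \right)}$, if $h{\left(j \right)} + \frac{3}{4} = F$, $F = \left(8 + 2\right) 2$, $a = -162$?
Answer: $\frac{161957}{9336} \approx 17.348$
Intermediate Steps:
$s = - \frac{17761}{9336}$ ($s = \left(-35522\right) \frac{1}{18672} = - \frac{17761}{9336} \approx -1.9024$)
$F = 20$ ($F = 10 \cdot 2 = 20$)
$h{\left(j \right)} = \frac{77}{4}$ ($h{\left(j \right)} = - \frac{3}{4} + 20 = \frac{77}{4}$)
$s + h{\left(a \right)} = - \frac{17761}{9336} + \frac{77}{4} = \frac{161957}{9336}$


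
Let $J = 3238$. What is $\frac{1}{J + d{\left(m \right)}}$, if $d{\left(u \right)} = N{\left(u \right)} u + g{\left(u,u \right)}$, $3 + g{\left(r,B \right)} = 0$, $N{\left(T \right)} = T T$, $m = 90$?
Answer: $\frac{1}{732235} \approx 1.3657 \cdot 10^{-6}$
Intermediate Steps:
$N{\left(T \right)} = T^{2}$
$g{\left(r,B \right)} = -3$ ($g{\left(r,B \right)} = -3 + 0 = -3$)
$d{\left(u \right)} = -3 + u^{3}$ ($d{\left(u \right)} = u^{2} u - 3 = u^{3} - 3 = -3 + u^{3}$)
$\frac{1}{J + d{\left(m \right)}} = \frac{1}{3238 - \left(3 - 90^{3}\right)} = \frac{1}{3238 + \left(-3 + 729000\right)} = \frac{1}{3238 + 728997} = \frac{1}{732235}$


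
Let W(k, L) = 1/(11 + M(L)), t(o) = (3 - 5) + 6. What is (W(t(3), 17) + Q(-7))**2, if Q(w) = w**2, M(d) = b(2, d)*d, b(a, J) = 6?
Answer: 30669444/12769 ≈ 2401.9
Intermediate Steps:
M(d) = 6*d
t(o) = 4 (t(o) = -2 + 6 = 4)
W(k, L) = 1/(11 + 6*L)
(W(t(3), 17) + Q(-7))**2 = (1/(11 + 6*17) + (-7)**2)**2 = (1/(11 + 102) + 49)**2 = (1/113 + 49)**2 = (5538/113)**2 = 30669444/12769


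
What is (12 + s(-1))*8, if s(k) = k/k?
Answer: 104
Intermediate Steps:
s(k) = 1
(12 + s(-1))*8 = (12 + 1)*8 = 13*8 = 104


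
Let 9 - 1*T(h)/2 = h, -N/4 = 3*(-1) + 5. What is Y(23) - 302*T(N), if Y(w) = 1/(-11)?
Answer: -112949/11 ≈ -10268.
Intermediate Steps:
N = -8 (N = -4*(3*(-1) + 5) = -4*(-3 + 5) = -4*2 = -8)
Y(w) = -1/11
T(h) = 18 - 2*h
Y(23) - 302*T(N) = -1/11 - 302*(18 - 2*(-8)) = -1/11 - 302*(18 + 16) = -1/11 - 302*34 = -1/11 - 10268 = -112949/11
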